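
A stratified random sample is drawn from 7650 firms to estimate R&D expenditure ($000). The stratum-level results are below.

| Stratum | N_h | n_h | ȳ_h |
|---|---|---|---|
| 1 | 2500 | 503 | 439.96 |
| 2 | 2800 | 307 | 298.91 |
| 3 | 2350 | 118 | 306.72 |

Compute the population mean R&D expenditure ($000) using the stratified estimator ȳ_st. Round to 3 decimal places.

N = Σ N_h = 7650. Stratum weights W_h = N_h/N.
ȳ_st = (2500·439.96 + 2800·298.91 + 2350·306.72) / 7650 = 347.40392

ȳ_st ≈ 347.404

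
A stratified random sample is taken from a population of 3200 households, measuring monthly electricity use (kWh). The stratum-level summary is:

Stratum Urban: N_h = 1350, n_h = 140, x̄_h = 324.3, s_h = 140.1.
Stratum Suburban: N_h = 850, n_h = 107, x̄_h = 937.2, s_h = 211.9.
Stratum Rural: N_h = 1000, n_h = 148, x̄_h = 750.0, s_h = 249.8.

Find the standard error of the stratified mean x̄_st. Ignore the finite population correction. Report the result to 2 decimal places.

V̂(x̄_st) = Σ W_h² s_h²/n_h, with W_h = N_h/N and N = 3200:
  stratum Urban: (1350/3200)²·140.1²/140 = 24.9526
  stratum Suburban: (850/3200)²·211.9²/107 = 29.6085
  stratum Rural: (1000/3200)²·249.8²/148 = 41.174
V̂(x̄_st) = 95.7351
SE(x̄_st) = √95.7351 = 9.78443

SE(x̄_st) ≈ 9.78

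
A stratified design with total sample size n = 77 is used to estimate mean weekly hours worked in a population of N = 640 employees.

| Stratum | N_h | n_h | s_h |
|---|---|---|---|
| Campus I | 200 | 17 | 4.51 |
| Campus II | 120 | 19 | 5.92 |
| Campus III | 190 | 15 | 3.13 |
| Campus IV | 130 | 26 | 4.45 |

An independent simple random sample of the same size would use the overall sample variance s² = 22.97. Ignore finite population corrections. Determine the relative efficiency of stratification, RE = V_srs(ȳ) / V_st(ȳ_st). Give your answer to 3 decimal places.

RE ≈ 1.102

V̂(ȳ_st) = Σ W_h² s_h²/n_h, with W_h = N_h/N and N = 640:
  stratum Campus I: (200/640)²·4.51²/17 = 0.116843
  stratum Campus II: (120/640)²·5.92²/19 = 0.0648474
  stratum Campus III: (190/640)²·3.13²/15 = 0.0575632
  stratum Campus IV: (130/640)²·4.45²/26 = 0.0314249
V_st = 0.270679
V_srs = s²/n = 22.97/77 = 0.298312
Relative efficiency = V_srs / V_st = 0.298312/0.270679 = 1.1021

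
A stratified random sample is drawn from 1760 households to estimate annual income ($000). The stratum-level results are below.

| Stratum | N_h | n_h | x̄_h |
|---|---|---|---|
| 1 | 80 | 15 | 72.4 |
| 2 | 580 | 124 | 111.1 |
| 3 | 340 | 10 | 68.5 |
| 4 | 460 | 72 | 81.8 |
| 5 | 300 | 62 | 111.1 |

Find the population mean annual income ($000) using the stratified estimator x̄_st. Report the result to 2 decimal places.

x̄_st ≈ 93.45

N = Σ N_h = 1760. Stratum weights W_h = N_h/N.
x̄_st = (80·72.4 + 580·111.1 + 340·68.5 + 460·81.8 + 300·111.1) / 1760 = 93.4534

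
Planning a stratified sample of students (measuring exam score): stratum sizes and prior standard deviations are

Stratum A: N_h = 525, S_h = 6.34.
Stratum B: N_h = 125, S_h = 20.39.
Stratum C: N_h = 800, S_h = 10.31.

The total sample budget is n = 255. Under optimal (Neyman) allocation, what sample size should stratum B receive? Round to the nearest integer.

Neyman allocation: n_h = n · N_h S_h / Σ N_i S_i, with n = 255.
  stratum A: N_h·S_h = 525·6.34 = 3328.50
  stratum B: N_h·S_h = 125·20.39 = 2548.75
  stratum C: N_h·S_h = 800·10.31 = 8248.00
Σ N_h S_h = 14125.25
n for stratum B = 255·2548.75/14125.25 = 46.012 → 46

46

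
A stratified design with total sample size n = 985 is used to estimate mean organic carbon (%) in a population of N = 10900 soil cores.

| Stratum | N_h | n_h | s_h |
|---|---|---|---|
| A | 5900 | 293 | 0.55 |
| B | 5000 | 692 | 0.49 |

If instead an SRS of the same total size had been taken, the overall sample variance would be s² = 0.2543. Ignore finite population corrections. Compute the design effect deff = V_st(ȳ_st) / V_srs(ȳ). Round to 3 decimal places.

V̂(ȳ_st) = Σ W_h² s_h²/n_h, with W_h = N_h/N and N = 10900:
  stratum A: (5900/10900)²·0.55²/293 = 0.000302488
  stratum B: (5000/10900)²·0.49²/692 = 7.30084e-05
V_st = 0.000375497
V_srs = s²/n = 0.2543/985 = 0.000258173
deff = V_st / V_srs = 0.000375497/0.000258173 = 1.4544

deff ≈ 1.454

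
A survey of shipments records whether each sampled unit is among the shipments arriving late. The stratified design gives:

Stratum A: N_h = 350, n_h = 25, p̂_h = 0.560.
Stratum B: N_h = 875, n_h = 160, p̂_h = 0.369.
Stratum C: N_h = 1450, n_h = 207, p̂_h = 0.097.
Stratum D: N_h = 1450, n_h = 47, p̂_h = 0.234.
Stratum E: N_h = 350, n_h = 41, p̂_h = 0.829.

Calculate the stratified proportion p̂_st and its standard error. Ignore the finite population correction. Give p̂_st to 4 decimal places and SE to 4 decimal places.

N = 4475; stratum weights W_h = N_h/N.
p̂_st = Σ W_h p̂_h = (350·0.560 + 875·0.369 + 1450·0.097 + 1450·0.234 + 350·0.829)/4475 = 0.28804
V̂(p̂_st) = Σ W_h² p̂_h(1−p̂_h)/(n_h−1):
  stratum A: (350/4475)²·0.560·0.440/24 = 6.28029e-05
  stratum B: (875/4475)²·0.369·0.631/159 = 5.59872e-05
  stratum C: (1450/4475)²·0.097·0.903/206 = 4.46419e-05
  stratum D: (1450/4475)²·0.234·0.766/46 = 0.000409107
  stratum E: (350/4475)²·0.829·0.171/40 = 2.16791e-05
V̂(p̂_st) = 0.000594218; SE = √V̂ = 0.0243766

p̂_st ≈ 0.2880, SE ≈ 0.0244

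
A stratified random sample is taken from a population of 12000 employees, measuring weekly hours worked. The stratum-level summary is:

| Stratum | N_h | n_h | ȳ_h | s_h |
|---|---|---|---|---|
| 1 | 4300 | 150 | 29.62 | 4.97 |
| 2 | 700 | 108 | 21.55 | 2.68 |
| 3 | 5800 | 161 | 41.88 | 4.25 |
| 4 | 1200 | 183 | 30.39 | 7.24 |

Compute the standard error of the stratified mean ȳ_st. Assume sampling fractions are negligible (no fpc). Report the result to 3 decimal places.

SE(ȳ_st) ≈ 0.225

V̂(ȳ_st) = Σ W_h² s_h²/n_h, with W_h = N_h/N and N = 12000:
  stratum 1: (4300/12000)²·4.97²/150 = 0.0211444
  stratum 2: (700/12000)²·2.68²/108 = 0.000226297
  stratum 3: (5800/12000)²·4.25²/161 = 0.0262087
  stratum 4: (1200/12000)²·7.24²/183 = 0.00286435
V̂(ȳ_st) = 0.0504438
SE(ȳ_st) = √0.0504438 = 0.224597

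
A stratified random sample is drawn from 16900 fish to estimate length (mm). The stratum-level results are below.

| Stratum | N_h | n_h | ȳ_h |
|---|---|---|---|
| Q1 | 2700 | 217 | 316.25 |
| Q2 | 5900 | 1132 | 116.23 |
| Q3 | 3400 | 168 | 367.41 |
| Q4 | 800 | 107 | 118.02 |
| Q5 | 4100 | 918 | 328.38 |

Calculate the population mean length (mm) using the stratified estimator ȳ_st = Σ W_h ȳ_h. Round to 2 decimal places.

ȳ_st ≈ 250.27

N = Σ N_h = 16900. Stratum weights W_h = N_h/N.
ȳ_st = (2700·316.25 + 5900·116.23 + 3400·367.41 + 800·118.02 + 4100·328.38) / 16900 = 250.2722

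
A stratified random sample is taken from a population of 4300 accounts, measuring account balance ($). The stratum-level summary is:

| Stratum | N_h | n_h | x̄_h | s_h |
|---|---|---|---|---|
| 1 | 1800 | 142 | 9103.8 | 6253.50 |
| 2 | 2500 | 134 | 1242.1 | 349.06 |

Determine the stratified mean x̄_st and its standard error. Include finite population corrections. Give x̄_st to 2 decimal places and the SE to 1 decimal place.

x̄_st ≈ 4533.04, SE ≈ 211.5

x̄_st = Σ W_h x̄_h = (1800·9103.8 + 2500·1242.1)/4300 = 4533.04419
V̂(x̄_st) = Σ W_h² (1 − n_h/N_h) s_h²/n_h, with W_h = N_h/N and N = 4300:
  stratum 1: (1800/4300)²·(1 − 142/1800)·6253.50²/142 = 44450.6
  stratum 2: (2500/4300)²·(1 − 134/2500)·349.06²/134 = 290.88
V̂(x̄_st) = 44741.5
SE(x̄_st) = √44741.5 = 211.522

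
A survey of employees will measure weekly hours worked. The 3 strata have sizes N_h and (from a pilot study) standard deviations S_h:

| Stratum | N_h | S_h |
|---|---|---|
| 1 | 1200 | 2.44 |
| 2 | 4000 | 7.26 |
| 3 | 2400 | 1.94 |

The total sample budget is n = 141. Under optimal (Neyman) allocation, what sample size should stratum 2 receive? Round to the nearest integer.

112

Neyman allocation: n_h = n · N_h S_h / Σ N_i S_i, with n = 141.
  stratum 1: N_h·S_h = 1200·2.44 = 2928.00
  stratum 2: N_h·S_h = 4000·7.26 = 29040.00
  stratum 3: N_h·S_h = 2400·1.94 = 4656.00
Σ N_h S_h = 36624.00
n for stratum 2 = 141·29040.00/36624.00 = 111.802 → 112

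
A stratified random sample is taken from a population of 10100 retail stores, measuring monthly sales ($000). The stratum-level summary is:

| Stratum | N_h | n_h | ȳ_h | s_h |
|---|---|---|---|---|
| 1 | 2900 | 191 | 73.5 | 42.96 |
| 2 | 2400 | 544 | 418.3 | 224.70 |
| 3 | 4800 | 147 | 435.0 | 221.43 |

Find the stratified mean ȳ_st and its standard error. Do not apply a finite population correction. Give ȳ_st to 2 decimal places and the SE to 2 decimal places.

ȳ_st ≈ 327.23, SE ≈ 9.02

ȳ_st = Σ W_h ȳ_h = (2900·73.5 + 2400·418.3 + 4800·435.0)/10100 = 327.23465
V̂(ȳ_st) = Σ W_h² s_h²/n_h, with W_h = N_h/N and N = 10100:
  stratum 1: (2900/10100)²·42.96²/191 = 0.796615
  stratum 2: (2400/10100)²·224.70²/544 = 5.24067
  stratum 3: (4800/10100)²·221.43²/147 = 75.3347
V̂(ȳ_st) = 81.372
SE(ȳ_st) = √81.372 = 9.02064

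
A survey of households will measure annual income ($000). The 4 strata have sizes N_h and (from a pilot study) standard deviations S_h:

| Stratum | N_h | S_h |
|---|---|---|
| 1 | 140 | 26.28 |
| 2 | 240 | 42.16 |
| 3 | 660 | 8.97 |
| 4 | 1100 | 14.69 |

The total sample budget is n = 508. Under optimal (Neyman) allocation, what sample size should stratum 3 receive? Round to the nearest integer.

Neyman allocation: n_h = n · N_h S_h / Σ N_i S_i, with n = 508.
  stratum 1: N_h·S_h = 140·26.28 = 3679.20
  stratum 2: N_h·S_h = 240·42.16 = 10118.40
  stratum 3: N_h·S_h = 660·8.97 = 5920.20
  stratum 4: N_h·S_h = 1100·14.69 = 16159.00
Σ N_h S_h = 35876.80
n for stratum 3 = 508·5920.20/35876.80 = 83.827 → 84

84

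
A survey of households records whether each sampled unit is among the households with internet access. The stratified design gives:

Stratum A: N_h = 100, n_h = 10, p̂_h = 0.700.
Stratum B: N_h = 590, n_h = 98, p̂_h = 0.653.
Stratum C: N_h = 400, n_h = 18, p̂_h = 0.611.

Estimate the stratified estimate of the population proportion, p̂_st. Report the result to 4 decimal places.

N = 1090; stratum weights W_h = N_h/N.
p̂_st = Σ W_h p̂_h = (100·0.700 + 590·0.653 + 400·0.611)/1090 = 0.64190

p̂_st ≈ 0.6419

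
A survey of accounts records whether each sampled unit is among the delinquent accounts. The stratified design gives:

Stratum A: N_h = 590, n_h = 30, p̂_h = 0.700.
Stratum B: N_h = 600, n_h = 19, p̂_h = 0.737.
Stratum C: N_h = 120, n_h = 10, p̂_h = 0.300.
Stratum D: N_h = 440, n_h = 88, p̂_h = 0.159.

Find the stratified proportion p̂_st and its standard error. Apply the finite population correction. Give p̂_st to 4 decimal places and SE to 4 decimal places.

N = 1750; stratum weights W_h = N_h/N.
p̂_st = Σ W_h p̂_h = (590·0.700 + 600·0.737 + 120·0.300 + 440·0.159)/1750 = 0.54923
V̂(p̂_st) = Σ W_h² (1 − n_h/N_h) p̂_h(1−p̂_h)/(n_h−1):
  stratum A: (590/1750)²·(1 − 30/590)·0.700·0.300/29 = 0.000781241
  stratum B: (600/1750)²·(1 − 19/600)·0.737·0.263/18 = 0.00122575
  stratum C: (120/1750)²·(1 − 10/120)·0.300·0.700/9 = 0.000100571
  stratum D: (440/1750)²·(1 − 88/440)·0.159·0.841/87 = 7.77308e-05
V̂(p̂_st) = 0.00218529; SE = √V̂ = 0.0467471

p̂_st ≈ 0.5492, SE ≈ 0.0467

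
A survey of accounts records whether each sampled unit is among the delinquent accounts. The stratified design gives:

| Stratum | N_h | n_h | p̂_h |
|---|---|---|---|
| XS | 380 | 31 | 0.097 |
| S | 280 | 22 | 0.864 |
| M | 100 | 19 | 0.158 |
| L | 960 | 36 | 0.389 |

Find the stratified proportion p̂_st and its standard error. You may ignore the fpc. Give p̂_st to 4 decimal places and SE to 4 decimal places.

N = 1720; stratum weights W_h = N_h/N.
p̂_st = Σ W_h p̂_h = (380·0.097 + 280·0.864 + 100·0.158 + 960·0.389)/1720 = 0.38838
V̂(p̂_st) = Σ W_h² p̂_h(1−p̂_h)/(n_h−1):
  stratum XS: (380/1720)²·0.097·0.903/30 = 0.000142511
  stratum S: (280/1720)²·0.864·0.136/21 = 0.000148283
  stratum M: (100/1720)²·0.158·0.842/18 = 2.49827e-05
  stratum L: (960/1720)²·0.389·0.611/35 = 0.00211548
V̂(p̂_st) = 0.00243125; SE = √V̂ = 0.0493078

p̂_st ≈ 0.3884, SE ≈ 0.0493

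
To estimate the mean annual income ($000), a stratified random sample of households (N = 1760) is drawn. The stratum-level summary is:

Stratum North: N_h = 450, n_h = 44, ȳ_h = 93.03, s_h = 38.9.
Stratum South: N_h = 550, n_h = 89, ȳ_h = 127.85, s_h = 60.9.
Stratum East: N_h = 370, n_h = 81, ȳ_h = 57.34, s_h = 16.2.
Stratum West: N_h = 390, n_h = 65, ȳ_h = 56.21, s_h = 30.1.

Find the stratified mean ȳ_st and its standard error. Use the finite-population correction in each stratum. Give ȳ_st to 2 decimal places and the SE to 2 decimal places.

ȳ_st = Σ W_h ȳ_h = (450·93.03 + 550·127.85 + 370·57.34 + 390·56.21)/1760 = 88.24926
V̂(ȳ_st) = Σ W_h² (1 − n_h/N_h) s_h²/n_h, with W_h = N_h/N and N = 1760:
  stratum North: (450/1760)²·(1 − 44/450)·38.9²/44 = 2.02843
  stratum South: (550/1760)²·(1 − 89/550)·60.9²/89 = 3.41101
  stratum East: (370/1760)²·(1 − 81/370)·16.2²/81 = 0.111846
  stratum West: (390/1760)²·(1 − 65/390)·30.1²/65 = 0.570351
V̂(ȳ_st) = 6.12163
SE(ȳ_st) = √6.12163 = 2.47419

ȳ_st ≈ 88.25, SE ≈ 2.47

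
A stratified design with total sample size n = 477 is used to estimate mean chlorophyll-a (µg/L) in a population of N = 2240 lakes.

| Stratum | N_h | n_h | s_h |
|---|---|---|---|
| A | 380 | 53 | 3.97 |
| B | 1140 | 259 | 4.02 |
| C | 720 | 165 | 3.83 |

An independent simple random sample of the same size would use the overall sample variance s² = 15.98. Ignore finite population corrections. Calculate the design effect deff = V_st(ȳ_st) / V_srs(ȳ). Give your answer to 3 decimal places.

deff ≈ 1.012

V̂(ȳ_st) = Σ W_h² s_h²/n_h, with W_h = N_h/N and N = 2240:
  stratum A: (380/2240)²·3.97²/53 = 0.00855808
  stratum B: (1140/2240)²·4.02²/259 = 0.0161609
  stratum C: (720/2240)²·3.83²/165 = 0.00918507
V_st = 0.0339041
V_srs = s²/n = 15.98/477 = 0.033501
deff = V_st / V_srs = 0.0339041/0.033501 = 1.0120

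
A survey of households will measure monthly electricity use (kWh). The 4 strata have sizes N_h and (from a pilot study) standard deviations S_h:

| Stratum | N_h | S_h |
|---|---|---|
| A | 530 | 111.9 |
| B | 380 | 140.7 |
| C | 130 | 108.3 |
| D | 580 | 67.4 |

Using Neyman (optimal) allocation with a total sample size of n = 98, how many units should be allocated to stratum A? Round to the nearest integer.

Neyman allocation: n_h = n · N_h S_h / Σ N_i S_i, with n = 98.
  stratum A: N_h·S_h = 530·111.9 = 59307.00
  stratum B: N_h·S_h = 380·140.7 = 53466.00
  stratum C: N_h·S_h = 130·108.3 = 14079.00
  stratum D: N_h·S_h = 580·67.4 = 39092.00
Σ N_h S_h = 165944.00
n for stratum A = 98·59307.00/165944.00 = 35.024 → 35

35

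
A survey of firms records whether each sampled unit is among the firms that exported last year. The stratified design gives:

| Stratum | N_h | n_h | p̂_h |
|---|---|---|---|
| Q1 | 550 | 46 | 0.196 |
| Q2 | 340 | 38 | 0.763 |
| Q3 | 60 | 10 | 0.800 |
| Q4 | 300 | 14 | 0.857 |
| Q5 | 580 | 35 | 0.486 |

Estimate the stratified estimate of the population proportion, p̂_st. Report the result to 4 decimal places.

N = 1830; stratum weights W_h = N_h/N.
p̂_st = Σ W_h p̂_h = (550·0.196 + 340·0.763 + 60·0.800 + 300·0.857 + 580·0.486)/1830 = 0.52142

p̂_st ≈ 0.5214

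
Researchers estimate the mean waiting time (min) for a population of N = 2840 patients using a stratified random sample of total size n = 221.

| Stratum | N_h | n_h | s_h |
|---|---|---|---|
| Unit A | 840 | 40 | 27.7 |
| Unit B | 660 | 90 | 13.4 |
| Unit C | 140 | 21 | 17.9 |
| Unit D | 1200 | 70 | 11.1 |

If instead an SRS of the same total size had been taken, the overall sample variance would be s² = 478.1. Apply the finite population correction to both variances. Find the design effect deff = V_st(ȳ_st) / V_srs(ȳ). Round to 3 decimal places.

V̂(ȳ_st) = Σ W_h² (1 − n_h/N_h) s_h²/n_h, with W_h = N_h/N and N = 2840:
  stratum Unit A: (840/2840)²·(1 − 40/840)·27.7²/40 = 1.5982
  stratum Unit B: (660/2840)²·(1 − 90/660)·13.4²/90 = 0.093057
  stratum Unit C: (140/2840)²·(1 − 21/140)·17.9²/21 = 0.0315156
  stratum Unit D: (1200/2840)²·(1 − 70/1200)·11.1²/70 = 0.295918
V_st = 2.01869
V_srs = (1 − 221/2840)·478.1/221 = 1.995
deff = V_st / V_srs = 2.01869/1.995 = 1.0119

deff ≈ 1.012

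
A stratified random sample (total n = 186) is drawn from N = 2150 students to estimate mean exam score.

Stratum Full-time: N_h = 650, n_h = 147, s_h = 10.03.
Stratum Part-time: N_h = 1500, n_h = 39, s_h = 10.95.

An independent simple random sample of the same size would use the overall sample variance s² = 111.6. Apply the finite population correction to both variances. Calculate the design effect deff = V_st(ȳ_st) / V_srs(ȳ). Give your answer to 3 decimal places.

deff ≈ 2.748

V̂(ȳ_st) = Σ W_h² (1 − n_h/N_h) s_h²/n_h, with W_h = N_h/N and N = 2150:
  stratum Full-time: (650/2150)²·(1 − 147/650)·10.03²/147 = 0.0484049
  stratum Part-time: (1500/2150)²·(1 − 39/1500)·10.95²/39 = 1.45757
V_st = 1.50597
V_srs = (1 − 186/2150)·111.6/186 = 0.548093
deff = V_st / V_srs = 1.50597/0.548093 = 2.7477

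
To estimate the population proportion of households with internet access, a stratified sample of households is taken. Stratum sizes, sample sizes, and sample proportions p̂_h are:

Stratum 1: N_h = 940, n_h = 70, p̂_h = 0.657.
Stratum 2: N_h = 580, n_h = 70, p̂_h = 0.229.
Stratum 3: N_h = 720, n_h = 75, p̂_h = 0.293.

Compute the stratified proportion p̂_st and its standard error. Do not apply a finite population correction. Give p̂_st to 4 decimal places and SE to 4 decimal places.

p̂_st ≈ 0.4292, SE ≈ 0.0322

N = 2240; stratum weights W_h = N_h/N.
p̂_st = Σ W_h p̂_h = (940·0.657 + 580·0.229 + 720·0.293)/2240 = 0.42918
V̂(p̂_st) = Σ W_h² p̂_h(1−p̂_h)/(n_h−1):
  stratum 1: (940/2240)²·0.657·0.343/69 = 0.000575135
  stratum 2: (580/2240)²·0.229·0.771/69 = 0.000171554
  stratum 3: (720/2240)²·0.293·0.707/74 = 0.000289217
V̂(p̂_st) = 0.00103591; SE = √V̂ = 0.0321855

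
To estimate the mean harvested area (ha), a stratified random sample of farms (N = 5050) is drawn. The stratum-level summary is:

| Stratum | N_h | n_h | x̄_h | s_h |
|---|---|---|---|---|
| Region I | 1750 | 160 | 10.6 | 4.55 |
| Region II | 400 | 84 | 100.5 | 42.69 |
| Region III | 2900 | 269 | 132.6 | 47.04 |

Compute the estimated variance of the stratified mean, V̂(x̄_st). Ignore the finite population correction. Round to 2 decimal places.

V̂(x̄_st) ≈ 2.86

V̂(x̄_st) = Σ W_h² s_h²/n_h, with W_h = N_h/N and N = 5050:
  stratum Region I: (1750/5050)²·4.55²/160 = 0.015538
  stratum Region II: (400/5050)²·42.69²/84 = 0.136116
  stratum Region III: (2900/5050)²·47.04²/269 = 2.71266
V̂(x̄_st) = 2.86432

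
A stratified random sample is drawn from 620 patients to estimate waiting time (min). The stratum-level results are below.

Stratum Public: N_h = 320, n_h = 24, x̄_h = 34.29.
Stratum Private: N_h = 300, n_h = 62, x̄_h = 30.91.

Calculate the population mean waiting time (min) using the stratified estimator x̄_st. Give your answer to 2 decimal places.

N = Σ N_h = 620. Stratum weights W_h = N_h/N.
x̄_st = (320·34.29 + 300·30.91) / 620 = 32.6545

x̄_st ≈ 32.65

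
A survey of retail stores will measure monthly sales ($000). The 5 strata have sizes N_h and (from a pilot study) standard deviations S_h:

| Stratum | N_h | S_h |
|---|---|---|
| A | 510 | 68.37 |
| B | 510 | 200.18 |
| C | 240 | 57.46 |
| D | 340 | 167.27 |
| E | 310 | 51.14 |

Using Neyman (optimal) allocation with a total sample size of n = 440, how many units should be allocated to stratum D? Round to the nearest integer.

Neyman allocation: n_h = n · N_h S_h / Σ N_i S_i, with n = 440.
  stratum A: N_h·S_h = 510·68.37 = 34868.70
  stratum B: N_h·S_h = 510·200.18 = 102091.80
  stratum C: N_h·S_h = 240·57.46 = 13790.40
  stratum D: N_h·S_h = 340·167.27 = 56871.80
  stratum E: N_h·S_h = 310·51.14 = 15853.40
Σ N_h S_h = 223476.10
n for stratum D = 440·56871.80/223476.10 = 111.974 → 112

112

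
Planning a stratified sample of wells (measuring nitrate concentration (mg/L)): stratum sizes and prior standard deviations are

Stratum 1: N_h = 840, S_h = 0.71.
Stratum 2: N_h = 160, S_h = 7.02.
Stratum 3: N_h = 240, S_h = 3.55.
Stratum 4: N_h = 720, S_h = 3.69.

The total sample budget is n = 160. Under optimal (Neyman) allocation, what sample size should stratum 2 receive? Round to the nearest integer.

Neyman allocation: n_h = n · N_h S_h / Σ N_i S_i, with n = 160.
  stratum 1: N_h·S_h = 840·0.71 = 596.40
  stratum 2: N_h·S_h = 160·7.02 = 1123.20
  stratum 3: N_h·S_h = 240·3.55 = 852.00
  stratum 4: N_h·S_h = 720·3.69 = 2656.80
Σ N_h S_h = 5228.40
n for stratum 2 = 160·1123.20/5228.40 = 34.372 → 34

34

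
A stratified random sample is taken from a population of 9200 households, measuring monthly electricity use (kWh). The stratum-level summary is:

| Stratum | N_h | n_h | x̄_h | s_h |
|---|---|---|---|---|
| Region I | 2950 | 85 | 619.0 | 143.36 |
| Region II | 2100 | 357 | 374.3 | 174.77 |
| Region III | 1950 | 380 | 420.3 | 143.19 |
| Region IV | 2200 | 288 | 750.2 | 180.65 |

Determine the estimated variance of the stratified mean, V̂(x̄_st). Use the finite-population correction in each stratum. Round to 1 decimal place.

V̂(x̄_st) ≈ 35.4

V̂(x̄_st) = Σ W_h² (1 − n_h/N_h) s_h²/n_h, with W_h = N_h/N and N = 9200:
  stratum Region I: (2950/9200)²·(1 − 85/2950)·143.36²/85 = 24.1439
  stratum Region II: (2100/9200)²·(1 − 357/2100)·174.77²/357 = 3.70004
  stratum Region III: (1950/9200)²·(1 − 380/1950)·143.19²/380 = 1.95164
  stratum Region IV: (2200/9200)²·(1 − 288/2200)·180.65²/288 = 5.63143
V̂(x̄_st) = 35.427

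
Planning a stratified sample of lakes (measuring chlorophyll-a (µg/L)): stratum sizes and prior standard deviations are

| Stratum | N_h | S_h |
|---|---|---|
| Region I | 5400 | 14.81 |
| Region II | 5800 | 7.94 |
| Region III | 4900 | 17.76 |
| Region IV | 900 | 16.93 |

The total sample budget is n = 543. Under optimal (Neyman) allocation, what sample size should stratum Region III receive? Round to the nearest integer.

207

Neyman allocation: n_h = n · N_h S_h / Σ N_i S_i, with n = 543.
  stratum Region I: N_h·S_h = 5400·14.81 = 79974.00
  stratum Region II: N_h·S_h = 5800·7.94 = 46052.00
  stratum Region III: N_h·S_h = 4900·17.76 = 87024.00
  stratum Region IV: N_h·S_h = 900·16.93 = 15237.00
Σ N_h S_h = 228287.00
n for stratum Region III = 543·87024.00/228287.00 = 206.994 → 207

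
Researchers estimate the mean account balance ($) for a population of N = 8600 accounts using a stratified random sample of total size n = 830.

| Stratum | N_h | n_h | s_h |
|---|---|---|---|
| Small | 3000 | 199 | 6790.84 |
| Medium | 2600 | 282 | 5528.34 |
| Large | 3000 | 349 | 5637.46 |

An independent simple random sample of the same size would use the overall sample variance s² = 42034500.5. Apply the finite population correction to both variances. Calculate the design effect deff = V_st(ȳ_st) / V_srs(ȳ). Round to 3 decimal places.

deff ≈ 0.982

V̂(ȳ_st) = Σ W_h² (1 − n_h/N_h) s_h²/n_h, with W_h = N_h/N and N = 8600:
  stratum Small: (3000/8600)²·(1 − 199/3000)·6790.84²/199 = 26328.8
  stratum Medium: (2600/8600)²·(1 − 282/2600)·5528.34²/282 = 8831.41
  stratum Large: (3000/8600)²·(1 − 349/3000)·5637.46²/349 = 9792.09
V_st = 44952.3
V_srs = (1 − 830/8600)·42034500.5/830 = 45756.2
deff = V_st / V_srs = 44952.3/45756.2 = 0.9824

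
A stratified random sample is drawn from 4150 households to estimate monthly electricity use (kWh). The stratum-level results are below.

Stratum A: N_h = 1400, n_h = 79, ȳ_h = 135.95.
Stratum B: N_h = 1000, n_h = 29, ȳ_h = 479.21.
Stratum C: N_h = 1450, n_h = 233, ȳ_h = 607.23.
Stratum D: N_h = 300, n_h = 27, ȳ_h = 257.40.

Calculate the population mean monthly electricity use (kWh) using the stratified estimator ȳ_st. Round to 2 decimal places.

ȳ_st ≈ 392.11

N = Σ N_h = 4150. Stratum weights W_h = N_h/N.
ȳ_st = (1400·135.95 + 1000·479.21 + 1450·607.23 + 300·257.40) / 4150 = 392.1069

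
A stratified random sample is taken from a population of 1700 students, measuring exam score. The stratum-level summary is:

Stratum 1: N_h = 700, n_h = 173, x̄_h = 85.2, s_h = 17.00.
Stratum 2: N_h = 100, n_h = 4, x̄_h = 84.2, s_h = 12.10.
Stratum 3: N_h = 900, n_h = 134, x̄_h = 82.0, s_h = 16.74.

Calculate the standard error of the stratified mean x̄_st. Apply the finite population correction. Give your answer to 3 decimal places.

V̂(x̄_st) = Σ W_h² (1 − n_h/N_h) s_h²/n_h, with W_h = N_h/N and N = 1700:
  stratum 1: (700/1700)²·(1 − 173/700)·17.00²/173 = 0.213237
  stratum 2: (100/1700)²·(1 − 4/100)·12.10²/4 = 0.121586
  stratum 3: (900/1700)²·(1 − 134/900)·16.74²/134 = 0.498861
V̂(x̄_st) = 0.833684
SE(x̄_st) = √0.833684 = 0.913063

SE(x̄_st) ≈ 0.913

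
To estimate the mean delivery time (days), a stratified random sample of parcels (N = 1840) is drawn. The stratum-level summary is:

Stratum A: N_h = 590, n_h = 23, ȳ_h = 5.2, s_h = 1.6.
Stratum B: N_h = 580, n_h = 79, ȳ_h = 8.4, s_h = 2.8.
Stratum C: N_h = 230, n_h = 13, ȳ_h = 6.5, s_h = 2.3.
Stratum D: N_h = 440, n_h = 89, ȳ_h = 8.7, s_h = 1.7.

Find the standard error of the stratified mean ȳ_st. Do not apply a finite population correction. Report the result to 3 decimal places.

SE(ȳ_st) ≈ 0.172

V̂(ȳ_st) = Σ W_h² s_h²/n_h, with W_h = N_h/N and N = 1840:
  stratum A: (590/1840)²·1.6²/23 = 0.0114441
  stratum B: (580/1840)²·2.8²/79 = 0.00986074
  stratum C: (230/1840)²·2.3²/13 = 0.00635817
  stratum D: (440/1840)²·1.7²/89 = 0.00185685
V̂(ȳ_st) = 0.0295198
SE(ȳ_st) = √0.0295198 = 0.171813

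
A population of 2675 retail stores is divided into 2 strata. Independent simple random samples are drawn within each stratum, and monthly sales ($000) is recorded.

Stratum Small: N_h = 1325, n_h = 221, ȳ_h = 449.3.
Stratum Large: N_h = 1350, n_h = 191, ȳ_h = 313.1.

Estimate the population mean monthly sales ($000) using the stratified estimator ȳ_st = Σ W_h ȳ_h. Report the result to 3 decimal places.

N = Σ N_h = 2675. Stratum weights W_h = N_h/N.
ȳ_st = (1325·449.3 + 1350·313.1) / 2675 = 380.56355

ȳ_st ≈ 380.564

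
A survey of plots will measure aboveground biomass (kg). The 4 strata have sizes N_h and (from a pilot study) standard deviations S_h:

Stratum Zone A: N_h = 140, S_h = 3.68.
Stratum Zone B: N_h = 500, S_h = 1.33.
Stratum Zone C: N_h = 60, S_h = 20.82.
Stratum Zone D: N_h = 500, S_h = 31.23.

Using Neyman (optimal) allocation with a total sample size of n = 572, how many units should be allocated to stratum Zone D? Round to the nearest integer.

Neyman allocation: n_h = n · N_h S_h / Σ N_i S_i, with n = 572.
  stratum Zone A: N_h·S_h = 140·3.68 = 515.20
  stratum Zone B: N_h·S_h = 500·1.33 = 665.00
  stratum Zone C: N_h·S_h = 60·20.82 = 1249.20
  stratum Zone D: N_h·S_h = 500·31.23 = 15615.00
Σ N_h S_h = 18044.40
n for stratum Zone D = 572·15615.00/18044.40 = 494.989 → 495

495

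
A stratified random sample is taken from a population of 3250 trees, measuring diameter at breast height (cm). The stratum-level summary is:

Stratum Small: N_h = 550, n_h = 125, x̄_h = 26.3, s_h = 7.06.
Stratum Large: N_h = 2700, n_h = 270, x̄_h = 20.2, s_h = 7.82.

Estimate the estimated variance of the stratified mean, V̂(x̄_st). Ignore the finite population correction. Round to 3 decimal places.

V̂(x̄_st) = Σ W_h² s_h²/n_h, with W_h = N_h/N and N = 3250:
  stratum Small: (550/3250)²·7.06²/125 = 0.0114198
  stratum Large: (2700/3250)²·7.82²/270 = 0.156319
V̂(x̄_st) = 0.167738

V̂(x̄_st) ≈ 0.168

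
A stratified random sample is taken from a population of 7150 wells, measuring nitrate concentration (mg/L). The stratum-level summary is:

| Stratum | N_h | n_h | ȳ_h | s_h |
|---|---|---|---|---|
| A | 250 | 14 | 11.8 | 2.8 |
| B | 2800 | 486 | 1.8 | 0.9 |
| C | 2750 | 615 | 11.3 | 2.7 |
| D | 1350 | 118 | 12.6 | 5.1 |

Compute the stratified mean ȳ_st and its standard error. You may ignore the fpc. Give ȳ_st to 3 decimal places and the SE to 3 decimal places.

ȳ_st = Σ W_h ȳ_h = (250·11.8 + 2800·1.8 + 2750·11.3 + 1350·12.6)/7150 = 7.84266
V̂(ȳ_st) = Σ W_h² s_h²/n_h, with W_h = N_h/N and N = 7150:
  stratum A: (250/7150)²·2.8²/14 = 0.00068463
  stratum B: (2800/7150)²·0.9²/486 = 0.000255595
  stratum C: (2750/7150)²·2.7²/615 = 0.0017535
  stratum D: (1350/7150)²·5.1²/118 = 0.00785803
V̂(ȳ_st) = 0.0105518
SE(ȳ_st) = √0.0105518 = 0.102722

ȳ_st ≈ 7.843, SE ≈ 0.103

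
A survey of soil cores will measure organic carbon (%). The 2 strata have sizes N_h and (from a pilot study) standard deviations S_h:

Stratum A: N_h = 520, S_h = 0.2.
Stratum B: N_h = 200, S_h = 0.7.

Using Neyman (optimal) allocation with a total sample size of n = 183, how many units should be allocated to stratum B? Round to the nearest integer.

Neyman allocation: n_h = n · N_h S_h / Σ N_i S_i, with n = 183.
  stratum A: N_h·S_h = 520·0.2 = 104.00
  stratum B: N_h·S_h = 200·0.7 = 140.00
Σ N_h S_h = 244.00
n for stratum B = 183·140.00/244.00 = 105.000 → 105

105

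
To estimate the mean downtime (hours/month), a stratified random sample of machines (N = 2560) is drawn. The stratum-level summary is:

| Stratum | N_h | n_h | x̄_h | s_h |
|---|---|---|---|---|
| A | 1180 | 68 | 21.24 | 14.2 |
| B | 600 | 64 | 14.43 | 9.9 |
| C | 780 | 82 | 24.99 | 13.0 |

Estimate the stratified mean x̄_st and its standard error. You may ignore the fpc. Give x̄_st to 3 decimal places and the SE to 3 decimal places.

x̄_st = Σ W_h x̄_h = (1180·21.24 + 600·14.43 + 780·24.99)/2560 = 20.78648
V̂(x̄_st) = Σ W_h² s_h²/n_h, with W_h = N_h/N and N = 2560:
  stratum A: (1180/2560)²·14.2²/68 = 0.630016
  stratum B: (600/2560)²·9.9²/64 = 0.0841227
  stratum C: (780/2560)²·13.0²/82 = 0.19133
V̂(x̄_st) = 0.905469
SE(x̄_st) = √0.905469 = 0.951561

x̄_st ≈ 20.786, SE ≈ 0.952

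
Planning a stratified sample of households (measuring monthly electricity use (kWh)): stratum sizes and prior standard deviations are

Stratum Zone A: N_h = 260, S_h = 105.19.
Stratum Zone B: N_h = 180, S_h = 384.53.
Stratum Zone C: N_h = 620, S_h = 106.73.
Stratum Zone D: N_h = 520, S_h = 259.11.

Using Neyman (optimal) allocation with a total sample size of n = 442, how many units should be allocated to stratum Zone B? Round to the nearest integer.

103

Neyman allocation: n_h = n · N_h S_h / Σ N_i S_i, with n = 442.
  stratum Zone A: N_h·S_h = 260·105.19 = 27349.40
  stratum Zone B: N_h·S_h = 180·384.53 = 69215.40
  stratum Zone C: N_h·S_h = 620·106.73 = 66172.60
  stratum Zone D: N_h·S_h = 520·259.11 = 134737.20
Σ N_h S_h = 297474.60
n for stratum Zone B = 442·69215.40/297474.60 = 102.843 → 103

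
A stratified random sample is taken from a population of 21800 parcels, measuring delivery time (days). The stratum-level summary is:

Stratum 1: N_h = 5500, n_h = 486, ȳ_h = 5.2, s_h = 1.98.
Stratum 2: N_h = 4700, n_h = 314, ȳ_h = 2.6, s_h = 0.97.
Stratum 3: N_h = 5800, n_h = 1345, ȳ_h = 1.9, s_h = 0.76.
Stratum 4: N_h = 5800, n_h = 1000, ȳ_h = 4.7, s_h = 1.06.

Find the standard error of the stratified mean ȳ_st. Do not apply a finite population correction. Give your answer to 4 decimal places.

SE(ȳ_st) ≈ 0.0276

V̂(ȳ_st) = Σ W_h² s_h²/n_h, with W_h = N_h/N and N = 21800:
  stratum 1: (5500/21800)²·1.98²/486 = 0.00051346
  stratum 2: (4700/21800)²·0.97²/314 = 0.000139282
  stratum 3: (5800/21800)²·0.76²/1345 = 3.03982e-05
  stratum 4: (5800/21800)²·1.06²/1000 = 7.95343e-05
V̂(ȳ_st) = 0.000762675
SE(ȳ_st) = √0.000762675 = 0.0276166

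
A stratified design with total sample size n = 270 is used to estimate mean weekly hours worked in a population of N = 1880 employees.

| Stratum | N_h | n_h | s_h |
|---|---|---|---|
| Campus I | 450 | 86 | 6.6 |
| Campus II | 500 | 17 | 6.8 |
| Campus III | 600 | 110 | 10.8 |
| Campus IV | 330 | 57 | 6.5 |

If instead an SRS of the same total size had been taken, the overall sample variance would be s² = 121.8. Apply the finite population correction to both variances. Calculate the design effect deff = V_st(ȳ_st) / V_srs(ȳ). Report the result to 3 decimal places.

deff ≈ 0.819

V̂(ȳ_st) = Σ W_h² (1 − n_h/N_h) s_h²/n_h, with W_h = N_h/N and N = 1880:
  stratum Campus I: (450/1880)²·(1 − 86/450)·6.6²/86 = 0.023474
  stratum Campus II: (500/1880)²·(1 − 17/500)·6.8²/17 = 0.185853
  stratum Campus III: (600/1880)²·(1 − 110/600)·10.8²/110 = 0.0882036
  stratum Campus IV: (330/1880)²·(1 − 57/330)·6.5²/57 = 0.0188935
V_st = 0.316424
V_srs = (1 − 270/1880)·121.8/270 = 0.386324
deff = V_st / V_srs = 0.316424/0.386324 = 0.8191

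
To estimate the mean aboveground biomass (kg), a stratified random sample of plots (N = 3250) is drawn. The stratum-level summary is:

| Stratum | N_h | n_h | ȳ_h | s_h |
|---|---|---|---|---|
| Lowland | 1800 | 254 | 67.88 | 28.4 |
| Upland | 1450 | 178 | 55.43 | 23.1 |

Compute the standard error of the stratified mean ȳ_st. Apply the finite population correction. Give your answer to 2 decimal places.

SE(ȳ_st) ≈ 1.17

V̂(ȳ_st) = Σ W_h² (1 − n_h/N_h) s_h²/n_h, with W_h = N_h/N and N = 3250:
  stratum Lowland: (1800/3250)²·(1 − 254/1800)·28.4²/254 = 0.836601
  stratum Upland: (1450/3250)²·(1 − 178/1450)·23.1²/178 = 0.523471
V̂(ȳ_st) = 1.36007
SE(ȳ_st) = √1.36007 = 1.16622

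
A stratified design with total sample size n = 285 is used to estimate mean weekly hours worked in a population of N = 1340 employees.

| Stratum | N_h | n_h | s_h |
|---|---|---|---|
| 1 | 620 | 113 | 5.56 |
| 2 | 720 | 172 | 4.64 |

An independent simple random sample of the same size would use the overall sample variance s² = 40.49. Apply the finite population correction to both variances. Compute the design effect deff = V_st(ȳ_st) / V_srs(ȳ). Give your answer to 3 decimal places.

V̂(ȳ_st) = Σ W_h² (1 − n_h/N_h) s_h²/n_h, with W_h = N_h/N and N = 1340:
  stratum 1: (620/1340)²·(1 − 113/620)·5.56²/113 = 0.0478918
  stratum 2: (720/1340)²·(1 − 172/720)·4.64²/172 = 0.027505
V_st = 0.0753968
V_srs = (1 − 285/1340)·40.49/285 = 0.111854
deff = V_st / V_srs = 0.0753968/0.111854 = 0.6741

deff ≈ 0.674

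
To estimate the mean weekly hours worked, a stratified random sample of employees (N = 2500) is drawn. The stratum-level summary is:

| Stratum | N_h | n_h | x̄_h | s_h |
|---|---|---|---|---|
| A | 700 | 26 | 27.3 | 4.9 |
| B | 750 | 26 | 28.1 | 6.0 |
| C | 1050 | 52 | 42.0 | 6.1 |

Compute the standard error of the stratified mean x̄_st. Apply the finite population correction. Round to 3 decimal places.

SE(x̄_st) ≈ 0.557

V̂(x̄_st) = Σ W_h² (1 − n_h/N_h) s_h²/n_h, with W_h = N_h/N and N = 2500:
  stratum A: (700/2500)²·(1 − 26/700)·4.9²/26 = 0.0697103
  stratum B: (750/2500)²·(1 − 26/750)·6.0²/26 = 0.120295
  stratum C: (1050/2500)²·(1 − 52/1050)·6.1²/52 = 0.119976
V̂(x̄_st) = 0.309982
SE(x̄_st) = √0.309982 = 0.55676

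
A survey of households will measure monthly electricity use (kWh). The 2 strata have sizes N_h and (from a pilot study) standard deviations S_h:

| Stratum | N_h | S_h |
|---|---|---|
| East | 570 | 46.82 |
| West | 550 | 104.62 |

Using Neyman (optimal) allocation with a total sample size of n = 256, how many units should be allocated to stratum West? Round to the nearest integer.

Neyman allocation: n_h = n · N_h S_h / Σ N_i S_i, with n = 256.
  stratum East: N_h·S_h = 570·46.82 = 26687.40
  stratum West: N_h·S_h = 550·104.62 = 57541.00
Σ N_h S_h = 84228.40
n for stratum West = 256·57541.00/84228.40 = 174.888 → 175

175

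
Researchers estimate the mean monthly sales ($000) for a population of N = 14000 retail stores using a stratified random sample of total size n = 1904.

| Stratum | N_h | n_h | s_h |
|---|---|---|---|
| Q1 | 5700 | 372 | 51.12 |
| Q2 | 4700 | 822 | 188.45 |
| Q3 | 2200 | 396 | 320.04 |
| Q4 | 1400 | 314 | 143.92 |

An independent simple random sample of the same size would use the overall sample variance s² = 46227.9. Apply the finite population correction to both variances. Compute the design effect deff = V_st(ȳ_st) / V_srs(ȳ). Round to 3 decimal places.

V̂(ȳ_st) = Σ W_h² (1 − n_h/N_h) s_h²/n_h, with W_h = N_h/N and N = 14000:
  stratum Q1: (5700/14000)²·(1 − 372/5700)·51.12²/372 = 1.08848
  stratum Q2: (4700/14000)²·(1 − 822/4700)·188.45²/822 = 4.01763
  stratum Q3: (2200/14000)²·(1 − 396/2200)·320.04²/396 = 5.23741
  stratum Q4: (1400/14000)²·(1 − 314/1400)·143.92²/314 = 0.511699
V_st = 10.8552
V_srs = (1 − 1904/14000)·46227.9/1904 = 20.9774
deff = V_st / V_srs = 10.8552/20.9774 = 0.5175

deff ≈ 0.517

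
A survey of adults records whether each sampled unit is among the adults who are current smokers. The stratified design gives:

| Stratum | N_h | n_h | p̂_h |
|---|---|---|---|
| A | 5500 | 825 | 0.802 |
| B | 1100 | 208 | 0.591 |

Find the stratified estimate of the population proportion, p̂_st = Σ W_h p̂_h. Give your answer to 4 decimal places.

N = 6600; stratum weights W_h = N_h/N.
p̂_st = Σ W_h p̂_h = (5500·0.802 + 1100·0.591)/6600 = 0.76683

p̂_st ≈ 0.7668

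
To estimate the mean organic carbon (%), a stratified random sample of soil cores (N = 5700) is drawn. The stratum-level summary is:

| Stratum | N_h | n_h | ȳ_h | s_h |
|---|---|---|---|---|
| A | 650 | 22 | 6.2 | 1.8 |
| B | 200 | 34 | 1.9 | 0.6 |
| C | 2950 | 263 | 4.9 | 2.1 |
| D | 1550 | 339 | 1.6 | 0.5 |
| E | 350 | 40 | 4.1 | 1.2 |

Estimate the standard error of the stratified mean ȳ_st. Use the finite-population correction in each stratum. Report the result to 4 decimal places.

SE(ȳ_st) ≈ 0.0782

V̂(ȳ_st) = Σ W_h² (1 − n_h/N_h) s_h²/n_h, with W_h = N_h/N and N = 5700:
  stratum A: (650/5700)²·(1 − 22/650)·1.8²/22 = 0.00185031
  stratum B: (200/5700)²·(1 − 34/200)·0.6²/34 = 1.08196e-05
  stratum C: (2950/5700)²·(1 − 263/2950)·2.1²/263 = 0.00409094
  stratum D: (1550/5700)²·(1 − 339/1550)·0.5²/339 = 4.26056e-05
  stratum E: (350/5700)²·(1 − 40/350)·1.2²/40 = 0.000120222
V̂(ȳ_st) = 0.0061149
SE(ȳ_st) = √0.0061149 = 0.0781978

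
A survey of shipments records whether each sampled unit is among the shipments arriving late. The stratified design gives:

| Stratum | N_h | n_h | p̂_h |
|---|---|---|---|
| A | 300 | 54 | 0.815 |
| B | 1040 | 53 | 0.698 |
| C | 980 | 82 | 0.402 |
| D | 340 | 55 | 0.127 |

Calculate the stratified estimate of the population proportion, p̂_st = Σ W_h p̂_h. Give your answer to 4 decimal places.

N = 2660; stratum weights W_h = N_h/N.
p̂_st = Σ W_h p̂_h = (300·0.815 + 1040·0.698 + 980·0.402 + 340·0.127)/2660 = 0.52916

p̂_st ≈ 0.5292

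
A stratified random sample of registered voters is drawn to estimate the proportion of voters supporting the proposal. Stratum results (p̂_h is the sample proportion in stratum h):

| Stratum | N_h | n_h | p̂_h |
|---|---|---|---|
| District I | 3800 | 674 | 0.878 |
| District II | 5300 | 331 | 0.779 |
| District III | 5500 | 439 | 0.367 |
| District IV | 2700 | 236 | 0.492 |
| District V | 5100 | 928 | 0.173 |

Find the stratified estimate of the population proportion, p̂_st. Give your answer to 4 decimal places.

N = 22400; stratum weights W_h = N_h/N.
p̂_st = Σ W_h p̂_h = (3800·0.878 + 5300·0.779 + 5500·0.367 + 2700·0.492 + 5100·0.173)/22400 = 0.52207

p̂_st ≈ 0.5221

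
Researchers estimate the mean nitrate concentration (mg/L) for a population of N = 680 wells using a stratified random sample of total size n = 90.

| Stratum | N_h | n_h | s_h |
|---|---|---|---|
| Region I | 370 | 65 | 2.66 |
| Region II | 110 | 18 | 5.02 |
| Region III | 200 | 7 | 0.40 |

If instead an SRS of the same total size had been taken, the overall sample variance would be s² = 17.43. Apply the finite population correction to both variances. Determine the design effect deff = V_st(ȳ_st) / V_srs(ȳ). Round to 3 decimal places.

V̂(ȳ_st) = Σ W_h² (1 − n_h/N_h) s_h²/n_h, with W_h = N_h/N and N = 680:
  stratum Region I: (370/680)²·(1 − 65/370)·2.66²/65 = 0.0265665
  stratum Region II: (110/680)²·(1 − 18/110)·5.02²/18 = 0.0306406
  stratum Region III: (200/680)²·(1 − 7/200)·0.40²/7 = 0.00190806
V_st = 0.0591151
V_srs = (1 − 90/680)·17.43/90 = 0.168034
deff = V_st / V_srs = 0.0591151/0.168034 = 0.3518

deff ≈ 0.352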